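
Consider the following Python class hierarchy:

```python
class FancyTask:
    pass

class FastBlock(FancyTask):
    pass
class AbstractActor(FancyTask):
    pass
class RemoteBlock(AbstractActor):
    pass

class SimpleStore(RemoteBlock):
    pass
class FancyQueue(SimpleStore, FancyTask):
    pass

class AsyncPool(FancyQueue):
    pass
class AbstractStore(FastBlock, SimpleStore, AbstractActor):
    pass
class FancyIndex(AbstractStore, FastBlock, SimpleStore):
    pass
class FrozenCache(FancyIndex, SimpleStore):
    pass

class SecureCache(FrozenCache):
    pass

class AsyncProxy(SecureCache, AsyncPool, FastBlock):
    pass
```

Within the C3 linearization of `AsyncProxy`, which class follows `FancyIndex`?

L[AsyncProxy] = AsyncProxy + merge(L[SecureCache], L[AsyncPool], L[FastBlock], [SecureCache AsyncPool FastBlock])
  take SecureCache:  [SecureCache FrozenCache FancyIndex AbstractStore FastBlock SimpleStore RemoteBlock AbstractActor FancyTask object] + [AsyncPool FancyQueue SimpleStore RemoteBlock AbstractActor FancyTask object] + [FastBlock FancyTask object] + [SecureCache AsyncPool FastBlock]
  take FrozenCache:  [FrozenCache FancyIndex AbstractStore FastBlock SimpleStore RemoteBlock AbstractActor FancyTask object] + [AsyncPool FancyQueue SimpleStore RemoteBlock AbstractActor FancyTask object] + [FastBlock FancyTask object] + [AsyncPool FastBlock]
  take FancyIndex:  [FancyIndex AbstractStore FastBlock SimpleStore RemoteBlock AbstractActor FancyTask object] + [AsyncPool FancyQueue SimpleStore RemoteBlock AbstractActor FancyTask object] + [FastBlock FancyTask object] + [AsyncPool FastBlock]
  take AbstractStore:  [AbstractStore FastBlock SimpleStore RemoteBlock AbstractActor FancyTask object] + [AsyncPool FancyQueue SimpleStore RemoteBlock AbstractActor FancyTask object] + [FastBlock FancyTask object] + [AsyncPool FastBlock]
  take AsyncPool:  [FastBlock SimpleStore RemoteBlock AbstractActor FancyTask object] + [AsyncPool FancyQueue SimpleStore RemoteBlock AbstractActor FancyTask object] + [FastBlock FancyTask object] + [AsyncPool FastBlock]
  take FastBlock:  [FastBlock SimpleStore RemoteBlock AbstractActor FancyTask object] + [FancyQueue SimpleStore RemoteBlock AbstractActor FancyTask object] + [FastBlock FancyTask object] + [FastBlock]
  take FancyQueue:  [SimpleStore RemoteBlock AbstractActor FancyTask object] + [FancyQueue SimpleStore RemoteBlock AbstractActor FancyTask object] + [FancyTask object]
  take SimpleStore:  [SimpleStore RemoteBlock AbstractActor FancyTask object] + [SimpleStore RemoteBlock AbstractActor FancyTask object] + [FancyTask object]
  take RemoteBlock:  [RemoteBlock AbstractActor FancyTask object] + [RemoteBlock AbstractActor FancyTask object] + [FancyTask object]
  take AbstractActor:  [AbstractActor FancyTask object] + [AbstractActor FancyTask object] + [FancyTask object]
  take FancyTask:  [FancyTask object] + [FancyTask object] + [FancyTask object]
  take object:  [object] + [object] + [object]
MRO: AsyncProxy SecureCache FrozenCache FancyIndex AbstractStore AsyncPool FastBlock FancyQueue SimpleStore RemoteBlock AbstractActor FancyTask object
FancyIndex is at position 3; next is AbstractStore.

AbstractStore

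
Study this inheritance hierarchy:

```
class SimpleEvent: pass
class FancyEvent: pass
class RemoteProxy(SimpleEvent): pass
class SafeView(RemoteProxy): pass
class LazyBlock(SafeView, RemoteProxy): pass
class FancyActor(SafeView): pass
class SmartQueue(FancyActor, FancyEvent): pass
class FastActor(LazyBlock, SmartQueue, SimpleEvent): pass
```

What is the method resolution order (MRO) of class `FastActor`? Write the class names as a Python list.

L[FastActor] = FastActor + merge(L[LazyBlock], L[SmartQueue], L[SimpleEvent], [LazyBlock SmartQueue SimpleEvent])
  take LazyBlock:  [LazyBlock SafeView RemoteProxy SimpleEvent object] + [SmartQueue FancyActor SafeView RemoteProxy SimpleEvent FancyEvent object] + [SimpleEvent object] + [LazyBlock SmartQueue SimpleEvent]
  take SmartQueue:  [SafeView RemoteProxy SimpleEvent object] + [SmartQueue FancyActor SafeView RemoteProxy SimpleEvent FancyEvent object] + [SimpleEvent object] + [SmartQueue SimpleEvent]
  take FancyActor:  [SafeView RemoteProxy SimpleEvent object] + [FancyActor SafeView RemoteProxy SimpleEvent FancyEvent object] + [SimpleEvent object] + [SimpleEvent]
  take SafeView:  [SafeView RemoteProxy SimpleEvent object] + [SafeView RemoteProxy SimpleEvent FancyEvent object] + [SimpleEvent object] + [SimpleEvent]
  take RemoteProxy:  [RemoteProxy SimpleEvent object] + [RemoteProxy SimpleEvent FancyEvent object] + [SimpleEvent object] + [SimpleEvent]
  take SimpleEvent:  [SimpleEvent object] + [SimpleEvent FancyEvent object] + [SimpleEvent object] + [SimpleEvent]
  take FancyEvent:  [object] + [FancyEvent object] + [object]
  take object:  [object] + [object] + [object]

[FastActor, LazyBlock, SmartQueue, FancyActor, SafeView, RemoteProxy, SimpleEvent, FancyEvent, object]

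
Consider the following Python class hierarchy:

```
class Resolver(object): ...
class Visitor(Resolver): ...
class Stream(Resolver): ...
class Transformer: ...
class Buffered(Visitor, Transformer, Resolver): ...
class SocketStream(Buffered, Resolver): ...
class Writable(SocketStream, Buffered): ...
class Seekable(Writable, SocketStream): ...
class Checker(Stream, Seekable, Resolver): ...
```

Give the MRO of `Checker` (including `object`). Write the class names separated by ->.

L[Checker] = Checker + merge(L[Stream], L[Seekable], L[Resolver], [Stream Seekable Resolver])
  take Stream:  [Stream Resolver object] + [Seekable Writable SocketStream Buffered Visitor Transformer Resolver object] + [Resolver object] + [Stream Seekable Resolver]
  take Seekable:  [Resolver object] + [Seekable Writable SocketStream Buffered Visitor Transformer Resolver object] + [Resolver object] + [Seekable Resolver]
  take Writable:  [Resolver object] + [Writable SocketStream Buffered Visitor Transformer Resolver object] + [Resolver object] + [Resolver]
  take SocketStream:  [Resolver object] + [SocketStream Buffered Visitor Transformer Resolver object] + [Resolver object] + [Resolver]
  take Buffered:  [Resolver object] + [Buffered Visitor Transformer Resolver object] + [Resolver object] + [Resolver]
  take Visitor:  [Resolver object] + [Visitor Transformer Resolver object] + [Resolver object] + [Resolver]
  take Transformer:  [Resolver object] + [Transformer Resolver object] + [Resolver object] + [Resolver]
  take Resolver:  [Resolver object] + [Resolver object] + [Resolver object] + [Resolver]
  take object:  [object] + [object] + [object]

Checker -> Stream -> Seekable -> Writable -> SocketStream -> Buffered -> Visitor -> Transformer -> Resolver -> object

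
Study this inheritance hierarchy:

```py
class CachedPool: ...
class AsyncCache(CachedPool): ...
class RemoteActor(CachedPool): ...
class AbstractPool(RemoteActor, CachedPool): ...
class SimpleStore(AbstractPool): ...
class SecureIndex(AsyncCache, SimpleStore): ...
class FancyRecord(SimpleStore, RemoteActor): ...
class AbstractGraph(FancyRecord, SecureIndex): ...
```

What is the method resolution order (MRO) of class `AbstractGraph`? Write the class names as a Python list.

L[AbstractGraph] = AbstractGraph + merge(L[FancyRecord], L[SecureIndex], [FancyRecord SecureIndex])
  take FancyRecord:  [FancyRecord SimpleStore AbstractPool RemoteActor CachedPool object] + [SecureIndex AsyncCache SimpleStore AbstractPool RemoteActor CachedPool object] + [FancyRecord SecureIndex]
  take SecureIndex:  [SimpleStore AbstractPool RemoteActor CachedPool object] + [SecureIndex AsyncCache SimpleStore AbstractPool RemoteActor CachedPool object] + [SecureIndex]
  take AsyncCache:  [SimpleStore AbstractPool RemoteActor CachedPool object] + [AsyncCache SimpleStore AbstractPool RemoteActor CachedPool object]
  take SimpleStore:  [SimpleStore AbstractPool RemoteActor CachedPool object] + [SimpleStore AbstractPool RemoteActor CachedPool object]
  take AbstractPool:  [AbstractPool RemoteActor CachedPool object] + [AbstractPool RemoteActor CachedPool object]
  take RemoteActor:  [RemoteActor CachedPool object] + [RemoteActor CachedPool object]
  take CachedPool:  [CachedPool object] + [CachedPool object]
  take object:  [object] + [object]

[AbstractGraph, FancyRecord, SecureIndex, AsyncCache, SimpleStore, AbstractPool, RemoteActor, CachedPool, object]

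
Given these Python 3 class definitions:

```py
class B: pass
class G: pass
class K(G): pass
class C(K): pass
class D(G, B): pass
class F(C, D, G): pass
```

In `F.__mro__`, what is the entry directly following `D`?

G

L[F] = F + merge(L[C], L[D], L[G], [C D G])
  take C:  [C K G object] + [D G B object] + [G object] + [C D G]
  take K:  [K G object] + [D G B object] + [G object] + [D G]
  take D:  [G object] + [D G B object] + [G object] + [D G]
  take G:  [G object] + [G B object] + [G object] + [G]
  take B:  [object] + [B object] + [object]
  take object:  [object] + [object] + [object]
MRO: F C K D G B object
D is at position 3; next is G.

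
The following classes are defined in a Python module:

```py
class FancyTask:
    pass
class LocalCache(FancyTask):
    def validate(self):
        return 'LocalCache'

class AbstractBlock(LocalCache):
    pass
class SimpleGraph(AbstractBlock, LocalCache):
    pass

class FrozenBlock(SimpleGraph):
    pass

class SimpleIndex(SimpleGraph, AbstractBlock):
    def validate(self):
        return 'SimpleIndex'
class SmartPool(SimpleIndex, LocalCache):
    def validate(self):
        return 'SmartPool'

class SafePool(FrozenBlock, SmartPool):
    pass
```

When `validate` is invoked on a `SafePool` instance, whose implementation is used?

SmartPool

L[SafePool] = SafePool + merge(L[FrozenBlock], L[SmartPool], [FrozenBlock SmartPool])
  take FrozenBlock:  [FrozenBlock SimpleGraph AbstractBlock LocalCache FancyTask object] + [SmartPool SimpleIndex SimpleGraph AbstractBlock LocalCache FancyTask object] + [FrozenBlock SmartPool]
  take SmartPool:  [SimpleGraph AbstractBlock LocalCache FancyTask object] + [SmartPool SimpleIndex SimpleGraph AbstractBlock LocalCache FancyTask object] + [SmartPool]
  take SimpleIndex:  [SimpleGraph AbstractBlock LocalCache FancyTask object] + [SimpleIndex SimpleGraph AbstractBlock LocalCache FancyTask object]
  take SimpleGraph:  [SimpleGraph AbstractBlock LocalCache FancyTask object] + [SimpleGraph AbstractBlock LocalCache FancyTask object]
  take AbstractBlock:  [AbstractBlock LocalCache FancyTask object] + [AbstractBlock LocalCache FancyTask object]
  take LocalCache:  [LocalCache FancyTask object] + [LocalCache FancyTask object]
  take FancyTask:  [FancyTask object] + [FancyTask object]
  take object:  [object] + [object]
MRO: SafePool FrozenBlock SmartPool SimpleIndex SimpleGraph AbstractBlock LocalCache FancyTask object
validate is defined in: LocalCache, SimpleIndex, SmartPool. First along the MRO is SmartPool.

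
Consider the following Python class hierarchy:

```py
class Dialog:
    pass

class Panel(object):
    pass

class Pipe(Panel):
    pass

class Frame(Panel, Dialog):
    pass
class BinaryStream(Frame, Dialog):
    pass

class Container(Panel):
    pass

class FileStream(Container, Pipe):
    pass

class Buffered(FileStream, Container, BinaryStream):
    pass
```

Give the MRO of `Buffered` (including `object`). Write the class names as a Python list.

L[Buffered] = Buffered + merge(L[FileStream], L[Container], L[BinaryStream], [FileStream Container BinaryStream])
  take FileStream:  [FileStream Container Pipe Panel object] + [Container Panel object] + [BinaryStream Frame Panel Dialog object] + [FileStream Container BinaryStream]
  take Container:  [Container Pipe Panel object] + [Container Panel object] + [BinaryStream Frame Panel Dialog object] + [Container BinaryStream]
  take Pipe:  [Pipe Panel object] + [Panel object] + [BinaryStream Frame Panel Dialog object] + [BinaryStream]
  take BinaryStream:  [Panel object] + [Panel object] + [BinaryStream Frame Panel Dialog object] + [BinaryStream]
  take Frame:  [Panel object] + [Panel object] + [Frame Panel Dialog object]
  take Panel:  [Panel object] + [Panel object] + [Panel Dialog object]
  take Dialog:  [object] + [object] + [Dialog object]
  take object:  [object] + [object] + [object]

[Buffered, FileStream, Container, Pipe, BinaryStream, Frame, Panel, Dialog, object]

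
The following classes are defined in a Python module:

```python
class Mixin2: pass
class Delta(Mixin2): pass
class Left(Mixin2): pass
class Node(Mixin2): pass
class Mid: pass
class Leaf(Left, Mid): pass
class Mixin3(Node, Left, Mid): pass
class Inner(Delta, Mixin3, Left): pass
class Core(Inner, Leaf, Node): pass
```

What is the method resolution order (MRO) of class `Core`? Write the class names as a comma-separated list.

Core, Inner, Delta, Mixin3, Leaf, Node, Left, Mixin2, Mid, object

L[Core] = Core + merge(L[Inner], L[Leaf], L[Node], [Inner Leaf Node])
  take Inner:  [Inner Delta Mixin3 Node Left Mixin2 Mid object] + [Leaf Left Mixin2 Mid object] + [Node Mixin2 object] + [Inner Leaf Node]
  take Delta:  [Delta Mixin3 Node Left Mixin2 Mid object] + [Leaf Left Mixin2 Mid object] + [Node Mixin2 object] + [Leaf Node]
  take Mixin3:  [Mixin3 Node Left Mixin2 Mid object] + [Leaf Left Mixin2 Mid object] + [Node Mixin2 object] + [Leaf Node]
  take Leaf:  [Node Left Mixin2 Mid object] + [Leaf Left Mixin2 Mid object] + [Node Mixin2 object] + [Leaf Node]
  take Node:  [Node Left Mixin2 Mid object] + [Left Mixin2 Mid object] + [Node Mixin2 object] + [Node]
  take Left:  [Left Mixin2 Mid object] + [Left Mixin2 Mid object] + [Mixin2 object]
  take Mixin2:  [Mixin2 Mid object] + [Mixin2 Mid object] + [Mixin2 object]
  take Mid:  [Mid object] + [Mid object] + [object]
  take object:  [object] + [object] + [object]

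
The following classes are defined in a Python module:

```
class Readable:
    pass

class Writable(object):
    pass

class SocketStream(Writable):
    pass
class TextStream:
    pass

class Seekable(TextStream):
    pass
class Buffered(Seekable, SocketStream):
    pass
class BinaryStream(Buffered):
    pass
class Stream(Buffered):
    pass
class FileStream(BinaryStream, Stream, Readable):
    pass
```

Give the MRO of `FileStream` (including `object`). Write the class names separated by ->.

FileStream -> BinaryStream -> Stream -> Buffered -> Seekable -> TextStream -> SocketStream -> Writable -> Readable -> object

L[FileStream] = FileStream + merge(L[BinaryStream], L[Stream], L[Readable], [BinaryStream Stream Readable])
  take BinaryStream:  [BinaryStream Buffered Seekable TextStream SocketStream Writable object] + [Stream Buffered Seekable TextStream SocketStream Writable object] + [Readable object] + [BinaryStream Stream Readable]
  take Stream:  [Buffered Seekable TextStream SocketStream Writable object] + [Stream Buffered Seekable TextStream SocketStream Writable object] + [Readable object] + [Stream Readable]
  take Buffered:  [Buffered Seekable TextStream SocketStream Writable object] + [Buffered Seekable TextStream SocketStream Writable object] + [Readable object] + [Readable]
  take Seekable:  [Seekable TextStream SocketStream Writable object] + [Seekable TextStream SocketStream Writable object] + [Readable object] + [Readable]
  take TextStream:  [TextStream SocketStream Writable object] + [TextStream SocketStream Writable object] + [Readable object] + [Readable]
  take SocketStream:  [SocketStream Writable object] + [SocketStream Writable object] + [Readable object] + [Readable]
  take Writable:  [Writable object] + [Writable object] + [Readable object] + [Readable]
  take Readable:  [object] + [object] + [Readable object] + [Readable]
  take object:  [object] + [object] + [object]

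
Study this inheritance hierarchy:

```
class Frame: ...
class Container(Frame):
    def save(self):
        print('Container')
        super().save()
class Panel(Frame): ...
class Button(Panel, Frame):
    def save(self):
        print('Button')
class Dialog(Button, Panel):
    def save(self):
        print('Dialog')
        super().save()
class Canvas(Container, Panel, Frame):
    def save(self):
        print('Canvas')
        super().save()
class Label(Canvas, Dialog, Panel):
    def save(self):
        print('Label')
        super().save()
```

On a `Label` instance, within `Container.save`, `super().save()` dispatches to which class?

L[Label] = Label + merge(L[Canvas], L[Dialog], L[Panel], [Canvas Dialog Panel])
  take Canvas:  [Canvas Container Panel Frame object] + [Dialog Button Panel Frame object] + [Panel Frame object] + [Canvas Dialog Panel]
  take Container:  [Container Panel Frame object] + [Dialog Button Panel Frame object] + [Panel Frame object] + [Dialog Panel]
  take Dialog:  [Panel Frame object] + [Dialog Button Panel Frame object] + [Panel Frame object] + [Dialog Panel]
  take Button:  [Panel Frame object] + [Button Panel Frame object] + [Panel Frame object] + [Panel]
  take Panel:  [Panel Frame object] + [Panel Frame object] + [Panel Frame object] + [Panel]
  take Frame:  [Frame object] + [Frame object] + [Frame object]
  take object:  [object] + [object] + [object]
MRO: Label Canvas Container Dialog Button Panel Frame object
super() in Container.save on a Label instance goes to the class after Container in Label's MRO: Dialog.

Dialog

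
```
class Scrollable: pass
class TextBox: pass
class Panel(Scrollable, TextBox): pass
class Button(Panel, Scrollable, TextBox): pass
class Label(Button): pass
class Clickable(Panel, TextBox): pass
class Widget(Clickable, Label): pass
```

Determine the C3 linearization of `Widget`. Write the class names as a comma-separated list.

Widget, Clickable, Label, Button, Panel, Scrollable, TextBox, object

L[Widget] = Widget + merge(L[Clickable], L[Label], [Clickable Label])
  take Clickable:  [Clickable Panel Scrollable TextBox object] + [Label Button Panel Scrollable TextBox object] + [Clickable Label]
  take Label:  [Panel Scrollable TextBox object] + [Label Button Panel Scrollable TextBox object] + [Label]
  take Button:  [Panel Scrollable TextBox object] + [Button Panel Scrollable TextBox object]
  take Panel:  [Panel Scrollable TextBox object] + [Panel Scrollable TextBox object]
  take Scrollable:  [Scrollable TextBox object] + [Scrollable TextBox object]
  take TextBox:  [TextBox object] + [TextBox object]
  take object:  [object] + [object]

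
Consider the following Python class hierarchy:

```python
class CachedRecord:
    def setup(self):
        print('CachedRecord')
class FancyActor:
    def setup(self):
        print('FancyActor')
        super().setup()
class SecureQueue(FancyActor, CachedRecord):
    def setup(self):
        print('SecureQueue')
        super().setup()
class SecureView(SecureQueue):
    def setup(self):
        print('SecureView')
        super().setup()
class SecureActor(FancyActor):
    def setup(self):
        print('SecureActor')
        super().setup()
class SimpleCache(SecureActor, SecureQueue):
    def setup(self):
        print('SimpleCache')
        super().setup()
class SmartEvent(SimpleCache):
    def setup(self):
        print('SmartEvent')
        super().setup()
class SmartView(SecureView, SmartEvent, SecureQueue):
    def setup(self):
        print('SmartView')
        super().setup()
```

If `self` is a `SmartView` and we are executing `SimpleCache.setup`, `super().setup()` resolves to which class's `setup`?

L[SmartView] = SmartView + merge(L[SecureView], L[SmartEvent], L[SecureQueue], [SecureView SmartEvent SecureQueue])
  take SecureView:  [SecureView SecureQueue FancyActor CachedRecord object] + [SmartEvent SimpleCache SecureActor SecureQueue FancyActor CachedRecord object] + [SecureQueue FancyActor CachedRecord object] + [SecureView SmartEvent SecureQueue]
  take SmartEvent:  [SecureQueue FancyActor CachedRecord object] + [SmartEvent SimpleCache SecureActor SecureQueue FancyActor CachedRecord object] + [SecureQueue FancyActor CachedRecord object] + [SmartEvent SecureQueue]
  take SimpleCache:  [SecureQueue FancyActor CachedRecord object] + [SimpleCache SecureActor SecureQueue FancyActor CachedRecord object] + [SecureQueue FancyActor CachedRecord object] + [SecureQueue]
  take SecureActor:  [SecureQueue FancyActor CachedRecord object] + [SecureActor SecureQueue FancyActor CachedRecord object] + [SecureQueue FancyActor CachedRecord object] + [SecureQueue]
  take SecureQueue:  [SecureQueue FancyActor CachedRecord object] + [SecureQueue FancyActor CachedRecord object] + [SecureQueue FancyActor CachedRecord object] + [SecureQueue]
  take FancyActor:  [FancyActor CachedRecord object] + [FancyActor CachedRecord object] + [FancyActor CachedRecord object]
  take CachedRecord:  [CachedRecord object] + [CachedRecord object] + [CachedRecord object]
  take object:  [object] + [object] + [object]
MRO: SmartView SecureView SmartEvent SimpleCache SecureActor SecureQueue FancyActor CachedRecord object
super() in SimpleCache.setup on a SmartView instance goes to the class after SimpleCache in SmartView's MRO: SecureActor.

SecureActor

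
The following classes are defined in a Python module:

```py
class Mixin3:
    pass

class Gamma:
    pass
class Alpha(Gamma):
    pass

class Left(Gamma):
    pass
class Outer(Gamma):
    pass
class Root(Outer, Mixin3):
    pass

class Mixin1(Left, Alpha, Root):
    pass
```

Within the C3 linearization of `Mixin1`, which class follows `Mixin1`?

L[Mixin1] = Mixin1 + merge(L[Left], L[Alpha], L[Root], [Left Alpha Root])
  take Left:  [Left Gamma object] + [Alpha Gamma object] + [Root Outer Gamma Mixin3 object] + [Left Alpha Root]
  take Alpha:  [Gamma object] + [Alpha Gamma object] + [Root Outer Gamma Mixin3 object] + [Alpha Root]
  take Root:  [Gamma object] + [Gamma object] + [Root Outer Gamma Mixin3 object] + [Root]
  take Outer:  [Gamma object] + [Gamma object] + [Outer Gamma Mixin3 object]
  take Gamma:  [Gamma object] + [Gamma object] + [Gamma Mixin3 object]
  take Mixin3:  [object] + [object] + [Mixin3 object]
  take object:  [object] + [object] + [object]
MRO: Mixin1 Left Alpha Root Outer Gamma Mixin3 object
Mixin1 is at position 0; next is Left.

Left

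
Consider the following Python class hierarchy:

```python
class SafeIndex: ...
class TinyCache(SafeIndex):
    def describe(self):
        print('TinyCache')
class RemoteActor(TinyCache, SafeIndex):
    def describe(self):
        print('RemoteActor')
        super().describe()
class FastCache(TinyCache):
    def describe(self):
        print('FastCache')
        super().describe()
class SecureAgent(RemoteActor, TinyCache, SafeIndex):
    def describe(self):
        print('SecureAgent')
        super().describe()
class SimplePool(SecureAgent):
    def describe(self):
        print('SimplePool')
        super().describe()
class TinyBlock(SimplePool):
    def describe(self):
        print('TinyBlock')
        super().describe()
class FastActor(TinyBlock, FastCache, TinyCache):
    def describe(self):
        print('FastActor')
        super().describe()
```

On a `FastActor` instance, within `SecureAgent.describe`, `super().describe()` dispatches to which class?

L[FastActor] = FastActor + merge(L[TinyBlock], L[FastCache], L[TinyCache], [TinyBlock FastCache TinyCache])
  take TinyBlock:  [TinyBlock SimplePool SecureAgent RemoteActor TinyCache SafeIndex object] + [FastCache TinyCache SafeIndex object] + [TinyCache SafeIndex object] + [TinyBlock FastCache TinyCache]
  take SimplePool:  [SimplePool SecureAgent RemoteActor TinyCache SafeIndex object] + [FastCache TinyCache SafeIndex object] + [TinyCache SafeIndex object] + [FastCache TinyCache]
  take SecureAgent:  [SecureAgent RemoteActor TinyCache SafeIndex object] + [FastCache TinyCache SafeIndex object] + [TinyCache SafeIndex object] + [FastCache TinyCache]
  take RemoteActor:  [RemoteActor TinyCache SafeIndex object] + [FastCache TinyCache SafeIndex object] + [TinyCache SafeIndex object] + [FastCache TinyCache]
  take FastCache:  [TinyCache SafeIndex object] + [FastCache TinyCache SafeIndex object] + [TinyCache SafeIndex object] + [FastCache TinyCache]
  take TinyCache:  [TinyCache SafeIndex object] + [TinyCache SafeIndex object] + [TinyCache SafeIndex object] + [TinyCache]
  take SafeIndex:  [SafeIndex object] + [SafeIndex object] + [SafeIndex object]
  take object:  [object] + [object] + [object]
MRO: FastActor TinyBlock SimplePool SecureAgent RemoteActor FastCache TinyCache SafeIndex object
super() in SecureAgent.describe on a FastActor instance goes to the class after SecureAgent in FastActor's MRO: RemoteActor.

RemoteActor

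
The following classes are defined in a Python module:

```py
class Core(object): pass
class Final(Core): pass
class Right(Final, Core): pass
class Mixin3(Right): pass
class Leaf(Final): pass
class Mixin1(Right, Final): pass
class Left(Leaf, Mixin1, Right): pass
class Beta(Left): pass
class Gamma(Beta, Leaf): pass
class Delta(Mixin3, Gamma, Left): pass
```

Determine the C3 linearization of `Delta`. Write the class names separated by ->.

L[Delta] = Delta + merge(L[Mixin3], L[Gamma], L[Left], [Mixin3 Gamma Left])
  take Mixin3:  [Mixin3 Right Final Core object] + [Gamma Beta Left Leaf Mixin1 Right Final Core object] + [Left Leaf Mixin1 Right Final Core object] + [Mixin3 Gamma Left]
  take Gamma:  [Right Final Core object] + [Gamma Beta Left Leaf Mixin1 Right Final Core object] + [Left Leaf Mixin1 Right Final Core object] + [Gamma Left]
  take Beta:  [Right Final Core object] + [Beta Left Leaf Mixin1 Right Final Core object] + [Left Leaf Mixin1 Right Final Core object] + [Left]
  take Left:  [Right Final Core object] + [Left Leaf Mixin1 Right Final Core object] + [Left Leaf Mixin1 Right Final Core object] + [Left]
  take Leaf:  [Right Final Core object] + [Leaf Mixin1 Right Final Core object] + [Leaf Mixin1 Right Final Core object]
  take Mixin1:  [Right Final Core object] + [Mixin1 Right Final Core object] + [Mixin1 Right Final Core object]
  take Right:  [Right Final Core object] + [Right Final Core object] + [Right Final Core object]
  take Final:  [Final Core object] + [Final Core object] + [Final Core object]
  take Core:  [Core object] + [Core object] + [Core object]
  take object:  [object] + [object] + [object]

Delta -> Mixin3 -> Gamma -> Beta -> Left -> Leaf -> Mixin1 -> Right -> Final -> Core -> object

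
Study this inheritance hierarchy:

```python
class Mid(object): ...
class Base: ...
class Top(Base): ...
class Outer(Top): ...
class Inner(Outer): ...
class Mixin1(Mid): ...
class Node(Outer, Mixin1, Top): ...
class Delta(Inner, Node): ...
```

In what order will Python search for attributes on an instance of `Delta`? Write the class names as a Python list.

L[Delta] = Delta + merge(L[Inner], L[Node], [Inner Node])
  take Inner:  [Inner Outer Top Base object] + [Node Outer Mixin1 Top Base Mid object] + [Inner Node]
  take Node:  [Outer Top Base object] + [Node Outer Mixin1 Top Base Mid object] + [Node]
  take Outer:  [Outer Top Base object] + [Outer Mixin1 Top Base Mid object]
  take Mixin1:  [Top Base object] + [Mixin1 Top Base Mid object]
  take Top:  [Top Base object] + [Top Base Mid object]
  take Base:  [Base object] + [Base Mid object]
  take Mid:  [object] + [Mid object]
  take object:  [object] + [object]

[Delta, Inner, Node, Outer, Mixin1, Top, Base, Mid, object]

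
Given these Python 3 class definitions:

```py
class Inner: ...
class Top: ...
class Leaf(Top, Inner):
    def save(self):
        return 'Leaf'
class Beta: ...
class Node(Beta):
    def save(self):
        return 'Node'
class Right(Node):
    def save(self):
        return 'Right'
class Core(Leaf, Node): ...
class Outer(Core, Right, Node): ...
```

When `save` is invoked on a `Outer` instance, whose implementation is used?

L[Outer] = Outer + merge(L[Core], L[Right], L[Node], [Core Right Node])
  take Core:  [Core Leaf Top Inner Node Beta object] + [Right Node Beta object] + [Node Beta object] + [Core Right Node]
  take Leaf:  [Leaf Top Inner Node Beta object] + [Right Node Beta object] + [Node Beta object] + [Right Node]
  take Top:  [Top Inner Node Beta object] + [Right Node Beta object] + [Node Beta object] + [Right Node]
  take Inner:  [Inner Node Beta object] + [Right Node Beta object] + [Node Beta object] + [Right Node]
  take Right:  [Node Beta object] + [Right Node Beta object] + [Node Beta object] + [Right Node]
  take Node:  [Node Beta object] + [Node Beta object] + [Node Beta object] + [Node]
  take Beta:  [Beta object] + [Beta object] + [Beta object]
  take object:  [object] + [object] + [object]
MRO: Outer Core Leaf Top Inner Right Node Beta object
save is defined in: Leaf, Node, Right. First along the MRO is Leaf.

Leaf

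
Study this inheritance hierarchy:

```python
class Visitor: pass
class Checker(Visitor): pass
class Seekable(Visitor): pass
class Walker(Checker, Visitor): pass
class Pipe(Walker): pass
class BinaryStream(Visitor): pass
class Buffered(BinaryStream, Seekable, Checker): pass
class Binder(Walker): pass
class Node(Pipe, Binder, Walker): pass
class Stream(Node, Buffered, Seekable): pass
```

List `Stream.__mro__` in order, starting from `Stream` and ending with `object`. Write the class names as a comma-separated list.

Stream, Node, Pipe, Binder, Walker, Buffered, BinaryStream, Seekable, Checker, Visitor, object

L[Stream] = Stream + merge(L[Node], L[Buffered], L[Seekable], [Node Buffered Seekable])
  take Node:  [Node Pipe Binder Walker Checker Visitor object] + [Buffered BinaryStream Seekable Checker Visitor object] + [Seekable Visitor object] + [Node Buffered Seekable]
  take Pipe:  [Pipe Binder Walker Checker Visitor object] + [Buffered BinaryStream Seekable Checker Visitor object] + [Seekable Visitor object] + [Buffered Seekable]
  take Binder:  [Binder Walker Checker Visitor object] + [Buffered BinaryStream Seekable Checker Visitor object] + [Seekable Visitor object] + [Buffered Seekable]
  take Walker:  [Walker Checker Visitor object] + [Buffered BinaryStream Seekable Checker Visitor object] + [Seekable Visitor object] + [Buffered Seekable]
  take Buffered:  [Checker Visitor object] + [Buffered BinaryStream Seekable Checker Visitor object] + [Seekable Visitor object] + [Buffered Seekable]
  take BinaryStream:  [Checker Visitor object] + [BinaryStream Seekable Checker Visitor object] + [Seekable Visitor object] + [Seekable]
  take Seekable:  [Checker Visitor object] + [Seekable Checker Visitor object] + [Seekable Visitor object] + [Seekable]
  take Checker:  [Checker Visitor object] + [Checker Visitor object] + [Visitor object]
  take Visitor:  [Visitor object] + [Visitor object] + [Visitor object]
  take object:  [object] + [object] + [object]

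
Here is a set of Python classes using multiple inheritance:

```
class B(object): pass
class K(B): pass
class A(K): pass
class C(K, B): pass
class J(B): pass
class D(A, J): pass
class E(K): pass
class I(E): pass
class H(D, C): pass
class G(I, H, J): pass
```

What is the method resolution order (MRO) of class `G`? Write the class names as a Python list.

[G, I, E, H, D, A, C, K, J, B, object]

L[G] = G + merge(L[I], L[H], L[J], [I H J])
  take I:  [I E K B object] + [H D A C K J B object] + [J B object] + [I H J]
  take E:  [E K B object] + [H D A C K J B object] + [J B object] + [H J]
  take H:  [K B object] + [H D A C K J B object] + [J B object] + [H J]
  take D:  [K B object] + [D A C K J B object] + [J B object] + [J]
  take A:  [K B object] + [A C K J B object] + [J B object] + [J]
  take C:  [K B object] + [C K J B object] + [J B object] + [J]
  take K:  [K B object] + [K J B object] + [J B object] + [J]
  take J:  [B object] + [J B object] + [J B object] + [J]
  take B:  [B object] + [B object] + [B object]
  take object:  [object] + [object] + [object]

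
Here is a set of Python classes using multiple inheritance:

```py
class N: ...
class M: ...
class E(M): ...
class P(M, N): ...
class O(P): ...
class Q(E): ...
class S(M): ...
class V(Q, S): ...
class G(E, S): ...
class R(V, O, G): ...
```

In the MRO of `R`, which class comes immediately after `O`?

P

L[R] = R + merge(L[V], L[O], L[G], [V O G])
  take V:  [V Q E S M object] + [O P M N object] + [G E S M object] + [V O G]
  take Q:  [Q E S M object] + [O P M N object] + [G E S M object] + [O G]
  take O:  [E S M object] + [O P M N object] + [G E S M object] + [O G]
  take P:  [E S M object] + [P M N object] + [G E S M object] + [G]
  take G:  [E S M object] + [M N object] + [G E S M object] + [G]
  take E:  [E S M object] + [M N object] + [E S M object]
  take S:  [S M object] + [M N object] + [S M object]
  take M:  [M object] + [M N object] + [M object]
  take N:  [object] + [N object] + [object]
  take object:  [object] + [object] + [object]
MRO: R V Q O P G E S M N object
O is at position 3; next is P.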